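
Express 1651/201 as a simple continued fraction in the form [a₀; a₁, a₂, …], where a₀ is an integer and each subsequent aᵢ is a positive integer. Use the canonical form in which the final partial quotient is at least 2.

1651 ÷ 201 → quotient 8, remainder 43
201 ÷ 43 → quotient 4, remainder 29
43 ÷ 29 → quotient 1, remainder 14
29 ÷ 14 → quotient 2, remainder 1
14 ÷ 1 → quotient 14, remainder 0

[8; 4, 1, 2, 14]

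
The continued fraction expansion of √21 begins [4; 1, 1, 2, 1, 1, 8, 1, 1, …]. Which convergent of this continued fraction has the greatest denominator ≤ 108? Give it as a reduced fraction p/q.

472/103

List convergents until the denominator exceeds the bound:
a_0 = 4: 4/1  (≤ bound)
a_1 = 1: 5/1  (≤ bound)
a_2 = 1: 9/2  (≤ bound)
a_3 = 2: 23/5  (≤ bound)
a_4 = 1: 32/7  (≤ bound)
a_5 = 1: 55/12  (≤ bound)
a_6 = 8: 472/103  (≤ bound)
a_7 = 1: 527/115  (> 108, stop)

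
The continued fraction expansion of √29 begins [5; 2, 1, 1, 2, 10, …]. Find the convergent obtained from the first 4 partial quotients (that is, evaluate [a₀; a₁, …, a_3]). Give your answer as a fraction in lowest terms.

27/5

Work from the innermost term outward:
Start with 1.
1 + 1/(1/1) = 1 + 1/1 = 2/1
2 + 1/(2/1) = 2 + 1/2 = 5/2
5 + 1/(5/2) = 5 + 2/5 = 27/5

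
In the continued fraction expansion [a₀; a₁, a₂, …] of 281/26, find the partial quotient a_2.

4

Run the Euclidean algorithm, recording each quotient:
281 ÷ 26 → quotient 10, remainder 21
26 ÷ 21 → quotient 1, remainder 5
21 ÷ 5 → quotient 4, remainder 1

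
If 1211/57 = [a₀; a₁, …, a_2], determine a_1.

4

1211 = 21·57 + 14, so a_0 = 21
57 = 4·14 + 1, so a_1 = 4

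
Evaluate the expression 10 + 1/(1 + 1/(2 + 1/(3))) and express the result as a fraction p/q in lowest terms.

a_0 = 10: 10/1
a_1 = 1: 11/1
a_2 = 2: 32/3
a_3 = 3: 107/10

107/10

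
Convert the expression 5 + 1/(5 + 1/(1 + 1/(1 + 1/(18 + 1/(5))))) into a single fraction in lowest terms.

5342/1031

a_0 = 5: 5/1
a_1 = 5: 26/5
a_2 = 1: 31/6
a_3 = 1: 57/11
a_4 = 18: 1057/204
a_5 = 5: 5342/1031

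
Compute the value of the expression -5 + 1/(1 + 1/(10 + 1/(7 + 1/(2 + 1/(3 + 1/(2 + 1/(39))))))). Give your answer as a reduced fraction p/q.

Start with 39.
2 + 1/(39/1) = 2 + 1/39 = 79/39
3 + 1/(79/39) = 3 + 39/79 = 276/79
2 + 1/(276/79) = 2 + 79/276 = 631/276
7 + 1/(631/276) = 7 + 276/631 = 4693/631
10 + 1/(4693/631) = 10 + 631/4693 = 47561/4693
1 + 1/(47561/4693) = 1 + 4693/47561 = 52254/47561
-5 + 1/(52254/47561) = -5 + 47561/52254 = -213709/52254

-213709/52254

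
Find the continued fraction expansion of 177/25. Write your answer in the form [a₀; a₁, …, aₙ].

[7; 12, 2]

⌊177/25⌋ = 7, remainder 2
⌊25/2⌋ = 12, remainder 1
⌊2/1⌋ = 2, remainder 0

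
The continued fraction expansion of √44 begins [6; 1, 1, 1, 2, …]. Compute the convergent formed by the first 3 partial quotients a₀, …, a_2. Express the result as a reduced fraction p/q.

13/2

Compute successive convergents:
a_0 = 6: 6/1
a_1 = 1: 7/1
a_2 = 1: 13/2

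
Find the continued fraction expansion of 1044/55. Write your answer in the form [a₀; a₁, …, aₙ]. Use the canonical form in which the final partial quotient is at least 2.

1044 = 18·55 + 54, so a_0 = 18
55 = 1·54 + 1, so a_1 = 1
54 = 54·1 + 0, so a_2 = 54

[18; 1, 54]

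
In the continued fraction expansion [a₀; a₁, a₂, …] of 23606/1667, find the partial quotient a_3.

23606 ÷ 1667 → quotient 14, remainder 268
1667 ÷ 268 → quotient 6, remainder 59
268 ÷ 59 → quotient 4, remainder 32
59 ÷ 32 → quotient 1, remainder 27

1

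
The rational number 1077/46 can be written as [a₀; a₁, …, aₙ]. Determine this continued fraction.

⌊1077/46⌋ = 23, remainder 19
⌊46/19⌋ = 2, remainder 8
⌊19/8⌋ = 2, remainder 3
⌊8/3⌋ = 2, remainder 2
⌊3/2⌋ = 1, remainder 1
⌊2/1⌋ = 2, remainder 0

[23; 2, 2, 2, 1, 2]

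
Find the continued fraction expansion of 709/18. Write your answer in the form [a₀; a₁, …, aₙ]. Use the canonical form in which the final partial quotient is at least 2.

⌊709/18⌋ = 39, remainder 7
⌊18/7⌋ = 2, remainder 4
⌊7/4⌋ = 1, remainder 3
⌊4/3⌋ = 1, remainder 1
⌊3/1⌋ = 3, remainder 0

[39; 2, 1, 1, 3]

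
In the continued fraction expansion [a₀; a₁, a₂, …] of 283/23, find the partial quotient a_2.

Run the Euclidean algorithm, recording each quotient:
283 ÷ 23 → quotient 12, remainder 7
23 ÷ 7 → quotient 3, remainder 2
7 ÷ 2 → quotient 3, remainder 1

3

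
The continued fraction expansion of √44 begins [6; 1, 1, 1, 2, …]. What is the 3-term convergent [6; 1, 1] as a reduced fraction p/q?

13/2

a_0 = 6: 6/1
a_1 = 1: 7/1
a_2 = 1: 13/2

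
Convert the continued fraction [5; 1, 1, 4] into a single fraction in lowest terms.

Start with 4.
1 + 1/(4/1) = 1 + 1/4 = 5/4
1 + 1/(5/4) = 1 + 4/5 = 9/5
5 + 1/(9/5) = 5 + 5/9 = 50/9

50/9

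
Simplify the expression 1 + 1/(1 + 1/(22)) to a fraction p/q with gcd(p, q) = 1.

Start with 22.
1 + 1/(22/1) = 1 + 1/22 = 23/22
1 + 1/(23/22) = 1 + 22/23 = 45/23

45/23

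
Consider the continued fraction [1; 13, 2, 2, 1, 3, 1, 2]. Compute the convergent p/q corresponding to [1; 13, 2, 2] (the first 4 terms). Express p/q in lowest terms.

Collapse the nested fraction from the inside out:
Start with 2.
2 + 1/(2/1) = 2 + 1/2 = 5/2
13 + 1/(5/2) = 13 + 2/5 = 67/5
1 + 1/(67/5) = 1 + 5/67 = 72/67

72/67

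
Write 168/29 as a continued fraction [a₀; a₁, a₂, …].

[5; 1, 3, 1, 5]

Repeatedly divide and take the remainder:
168 ÷ 29 → quotient 5, remainder 23
29 ÷ 23 → quotient 1, remainder 6
23 ÷ 6 → quotient 3, remainder 5
6 ÷ 5 → quotient 1, remainder 1
5 ÷ 1 → quotient 5, remainder 0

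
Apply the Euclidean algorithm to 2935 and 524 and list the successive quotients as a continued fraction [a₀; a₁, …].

[5; 1, 1, 1, 1, 34, 3]

2935 = 5·524 + 315, so a_0 = 5
524 = 1·315 + 209, so a_1 = 1
315 = 1·209 + 106, so a_2 = 1
209 = 1·106 + 103, so a_3 = 1
106 = 1·103 + 3, so a_4 = 1
103 = 34·3 + 1, so a_5 = 34
3 = 3·1 + 0, so a_6 = 3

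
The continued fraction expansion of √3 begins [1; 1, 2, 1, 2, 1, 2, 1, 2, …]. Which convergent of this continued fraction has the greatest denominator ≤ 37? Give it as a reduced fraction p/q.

26/15

a_0 = 1: 1/1  (≤ bound)
a_1 = 1: 2/1  (≤ bound)
a_2 = 2: 5/3  (≤ bound)
a_3 = 1: 7/4  (≤ bound)
a_4 = 2: 19/11  (≤ bound)
a_5 = 1: 26/15  (≤ bound)
a_6 = 2: 71/41  (> 37, stop)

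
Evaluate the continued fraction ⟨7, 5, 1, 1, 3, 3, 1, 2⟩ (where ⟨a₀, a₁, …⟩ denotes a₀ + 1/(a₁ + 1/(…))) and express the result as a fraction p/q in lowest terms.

3317/462

Use the convergent recurrence hₖ = aₖ·hₖ₋₁ + hₖ₋₂ (and likewise for the denominators kₖ):
a_0 = 7: 7/1
a_1 = 5: 36/5
a_2 = 1: 43/6
a_3 = 1: 79/11
a_4 = 3: 280/39
a_5 = 3: 919/128
a_6 = 1: 1199/167
a_7 = 2: 3317/462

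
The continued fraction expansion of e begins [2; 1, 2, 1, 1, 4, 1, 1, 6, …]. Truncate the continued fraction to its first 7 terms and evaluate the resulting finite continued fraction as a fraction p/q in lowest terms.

Work from the innermost term outward:
Start with 1.
4 + 1/(1/1) = 4 + 1/1 = 5/1
1 + 1/(5/1) = 1 + 1/5 = 6/5
1 + 1/(6/5) = 1 + 5/6 = 11/6
2 + 1/(11/6) = 2 + 6/11 = 28/11
1 + 1/(28/11) = 1 + 11/28 = 39/28
2 + 1/(39/28) = 2 + 28/39 = 106/39

106/39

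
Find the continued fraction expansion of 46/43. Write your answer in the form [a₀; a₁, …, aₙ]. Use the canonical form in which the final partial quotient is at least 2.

[1; 14, 3]

46 = 1·43 + 3, so a_0 = 1
43 = 14·3 + 1, so a_1 = 14
3 = 3·1 + 0, so a_2 = 3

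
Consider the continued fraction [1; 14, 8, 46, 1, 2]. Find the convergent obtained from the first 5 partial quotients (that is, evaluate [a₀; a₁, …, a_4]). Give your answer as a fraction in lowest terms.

Use the convergent recurrence hₖ = aₖ·hₖ₋₁ + hₖ₋₂ (and likewise for the denominators kₖ):
a_0 = 1: 1/1
a_1 = 14: 15/14
a_2 = 8: 121/113
a_3 = 46: 5581/5212
a_4 = 1: 5702/5325

5702/5325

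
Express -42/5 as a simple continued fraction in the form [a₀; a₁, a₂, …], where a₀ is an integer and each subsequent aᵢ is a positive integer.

[-9; 1, 1, 2]

Apply division with remainder until the remainder is 0:
-42 = -9·5 + 3, so a_0 = -9
5 = 1·3 + 2, so a_1 = 1
3 = 1·2 + 1, so a_2 = 1
2 = 2·1 + 0, so a_3 = 2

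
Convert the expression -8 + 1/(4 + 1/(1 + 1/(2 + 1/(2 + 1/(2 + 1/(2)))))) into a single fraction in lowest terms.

-1503/193

Collapse the nested fraction from the inside out:
Start with 2.
2 + 1/(2/1) = 2 + 1/2 = 5/2
2 + 1/(5/2) = 2 + 2/5 = 12/5
2 + 1/(12/5) = 2 + 5/12 = 29/12
1 + 1/(29/12) = 1 + 12/29 = 41/29
4 + 1/(41/29) = 4 + 29/41 = 193/41
-8 + 1/(193/41) = -8 + 41/193 = -1503/193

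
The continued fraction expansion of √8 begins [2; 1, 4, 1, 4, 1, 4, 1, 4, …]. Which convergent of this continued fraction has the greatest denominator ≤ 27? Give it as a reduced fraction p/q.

List convergents until the denominator exceeds the bound:
a_0 = 2: 2/1  (≤ bound)
a_1 = 1: 3/1  (≤ bound)
a_2 = 4: 14/5  (≤ bound)
a_3 = 1: 17/6  (≤ bound)
a_4 = 4: 82/29  (> 27, stop)

17/6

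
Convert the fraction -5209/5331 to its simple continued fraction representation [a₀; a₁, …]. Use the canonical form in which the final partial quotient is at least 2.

⌊-5209/5331⌋ = -1, remainder 122
⌊5331/122⌋ = 43, remainder 85
⌊122/85⌋ = 1, remainder 37
⌊85/37⌋ = 2, remainder 11
⌊37/11⌋ = 3, remainder 4
⌊11/4⌋ = 2, remainder 3
⌊4/3⌋ = 1, remainder 1
⌊3/1⌋ = 3, remainder 0

[-1; 43, 1, 2, 3, 2, 1, 3]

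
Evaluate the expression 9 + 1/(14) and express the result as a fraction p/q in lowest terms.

Start with 14.
9 + 1/(14/1) = 9 + 1/14 = 127/14

127/14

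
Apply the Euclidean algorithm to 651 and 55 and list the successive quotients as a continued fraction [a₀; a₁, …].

[11; 1, 5, 9]

Apply division with remainder until the remainder is 0:
⌊651/55⌋ = 11, remainder 46
⌊55/46⌋ = 1, remainder 9
⌊46/9⌋ = 5, remainder 1
⌊9/1⌋ = 9, remainder 0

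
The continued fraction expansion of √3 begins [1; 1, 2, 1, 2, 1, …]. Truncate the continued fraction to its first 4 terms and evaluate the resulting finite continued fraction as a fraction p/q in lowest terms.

Build up convergents one term at a time:
a_0 = 1: 1/1
a_1 = 1: 2/1
a_2 = 2: 5/3
a_3 = 1: 7/4

7/4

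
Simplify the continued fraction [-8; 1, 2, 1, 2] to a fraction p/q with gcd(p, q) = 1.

-80/11

Starting at the tail and folding back:
Start with 2.
1 + 1/(2/1) = 1 + 1/2 = 3/2
2 + 1/(3/2) = 2 + 2/3 = 8/3
1 + 1/(8/3) = 1 + 3/8 = 11/8
-8 + 1/(11/8) = -8 + 8/11 = -80/11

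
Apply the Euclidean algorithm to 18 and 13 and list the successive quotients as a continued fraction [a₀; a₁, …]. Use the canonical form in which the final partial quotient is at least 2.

18 = 1·13 + 5, so a_0 = 1
13 = 2·5 + 3, so a_1 = 2
5 = 1·3 + 2, so a_2 = 1
3 = 1·2 + 1, so a_3 = 1
2 = 2·1 + 0, so a_4 = 2

[1; 2, 1, 1, 2]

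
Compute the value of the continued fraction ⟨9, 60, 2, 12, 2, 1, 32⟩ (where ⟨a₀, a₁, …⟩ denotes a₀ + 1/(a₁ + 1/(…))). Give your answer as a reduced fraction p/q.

1372037/152169

Use the convergent recurrence hₖ = aₖ·hₖ₋₁ + hₖ₋₂ (and likewise for the denominators kₖ):
a_0 = 9: 9/1
a_1 = 60: 541/60
a_2 = 2: 1091/121
a_3 = 12: 13633/1512
a_4 = 2: 28357/3145
a_5 = 1: 41990/4657
a_6 = 32: 1372037/152169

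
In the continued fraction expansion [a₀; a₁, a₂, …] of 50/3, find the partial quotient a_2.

2

⌊50/3⌋ = 16, remainder 2
⌊3/2⌋ = 1, remainder 1
⌊2/1⌋ = 2, remainder 0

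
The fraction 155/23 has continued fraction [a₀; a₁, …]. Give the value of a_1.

1

⌊155/23⌋ = 6, remainder 17
⌊23/17⌋ = 1, remainder 6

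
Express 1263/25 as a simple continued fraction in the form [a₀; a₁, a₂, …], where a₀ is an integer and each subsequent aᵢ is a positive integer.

[50; 1, 1, 12]

Run the Euclidean algorithm, recording each quotient:
⌊1263/25⌋ = 50, remainder 13
⌊25/13⌋ = 1, remainder 12
⌊13/12⌋ = 1, remainder 1
⌊12/1⌋ = 12, remainder 0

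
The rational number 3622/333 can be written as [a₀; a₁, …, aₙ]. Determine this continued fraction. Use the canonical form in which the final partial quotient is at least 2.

3622 ÷ 333 → quotient 10, remainder 292
333 ÷ 292 → quotient 1, remainder 41
292 ÷ 41 → quotient 7, remainder 5
41 ÷ 5 → quotient 8, remainder 1
5 ÷ 1 → quotient 5, remainder 0

[10; 1, 7, 8, 5]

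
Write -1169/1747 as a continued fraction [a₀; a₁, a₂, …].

Apply division with remainder until the remainder is 0:
-1169 ÷ 1747 → quotient -1, remainder 578
1747 ÷ 578 → quotient 3, remainder 13
578 ÷ 13 → quotient 44, remainder 6
13 ÷ 6 → quotient 2, remainder 1
6 ÷ 1 → quotient 6, remainder 0

[-1; 3, 44, 2, 6]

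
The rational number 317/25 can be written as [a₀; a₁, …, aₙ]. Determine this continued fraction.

⌊317/25⌋ = 12, remainder 17
⌊25/17⌋ = 1, remainder 8
⌊17/8⌋ = 2, remainder 1
⌊8/1⌋ = 8, remainder 0

[12; 1, 2, 8]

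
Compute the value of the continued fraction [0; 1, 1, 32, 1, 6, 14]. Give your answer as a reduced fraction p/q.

3352/6605

Starting at the tail and folding back:
Start with 14.
6 + 1/(14/1) = 6 + 1/14 = 85/14
1 + 1/(85/14) = 1 + 14/85 = 99/85
32 + 1/(99/85) = 32 + 85/99 = 3253/99
1 + 1/(3253/99) = 1 + 99/3253 = 3352/3253
1 + 1/(3352/3253) = 1 + 3253/3352 = 6605/3352
0 + 1/(6605/3352) = 0 + 3352/6605 = 3352/6605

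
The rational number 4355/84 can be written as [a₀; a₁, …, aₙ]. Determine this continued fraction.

[51; 1, 5, 2, 6]

Apply division with remainder until the remainder is 0:
4355 = 51·84 + 71, so a_0 = 51
84 = 1·71 + 13, so a_1 = 1
71 = 5·13 + 6, so a_2 = 5
13 = 2·6 + 1, so a_3 = 2
6 = 6·1 + 0, so a_4 = 6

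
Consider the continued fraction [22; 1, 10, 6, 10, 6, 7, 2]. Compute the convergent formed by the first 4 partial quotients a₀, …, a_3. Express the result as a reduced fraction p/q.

Start with 6.
10 + 1/(6/1) = 10 + 1/6 = 61/6
1 + 1/(61/6) = 1 + 6/61 = 67/61
22 + 1/(67/61) = 22 + 61/67 = 1535/67

1535/67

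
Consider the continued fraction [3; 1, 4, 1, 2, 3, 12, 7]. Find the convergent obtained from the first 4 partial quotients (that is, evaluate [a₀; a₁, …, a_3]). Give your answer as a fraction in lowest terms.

a_0 = 3: 3/1
a_1 = 1: 4/1
a_2 = 4: 19/5
a_3 = 1: 23/6

23/6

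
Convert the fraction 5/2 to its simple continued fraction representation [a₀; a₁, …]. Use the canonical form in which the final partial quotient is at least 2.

5 ÷ 2 → quotient 2, remainder 1
2 ÷ 1 → quotient 2, remainder 0

[2; 2]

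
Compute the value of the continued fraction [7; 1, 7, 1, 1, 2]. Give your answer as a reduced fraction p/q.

Compute successive convergents:
a_0 = 7: 7/1
a_1 = 1: 8/1
a_2 = 7: 63/8
a_3 = 1: 71/9
a_4 = 1: 134/17
a_5 = 2: 339/43

339/43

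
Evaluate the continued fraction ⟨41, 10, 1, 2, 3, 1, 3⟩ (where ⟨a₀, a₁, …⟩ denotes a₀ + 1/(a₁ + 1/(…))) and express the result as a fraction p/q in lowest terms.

a_0 = 41: 41/1
a_1 = 10: 411/10
a_2 = 1: 452/11
a_3 = 2: 1315/32
a_4 = 3: 4397/107
a_5 = 1: 5712/139
a_6 = 3: 21533/524

21533/524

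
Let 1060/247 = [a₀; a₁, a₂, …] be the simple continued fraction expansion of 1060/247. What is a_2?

⌊1060/247⌋ = 4, remainder 72
⌊247/72⌋ = 3, remainder 31
⌊72/31⌋ = 2, remainder 10

2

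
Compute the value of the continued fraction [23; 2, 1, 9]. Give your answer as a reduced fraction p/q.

677/29

a_0 = 23: 23/1
a_1 = 2: 47/2
a_2 = 1: 70/3
a_3 = 9: 677/29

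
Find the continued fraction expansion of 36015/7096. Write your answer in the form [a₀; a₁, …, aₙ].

[5; 13, 3, 1, 3, 1, 6, 4]

36015 = 5·7096 + 535, so a_0 = 5
7096 = 13·535 + 141, so a_1 = 13
535 = 3·141 + 112, so a_2 = 3
141 = 1·112 + 29, so a_3 = 1
112 = 3·29 + 25, so a_4 = 3
29 = 1·25 + 4, so a_5 = 1
25 = 6·4 + 1, so a_6 = 6
4 = 4·1 + 0, so a_7 = 4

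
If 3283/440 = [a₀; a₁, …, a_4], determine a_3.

1

3283 ÷ 440 → quotient 7, remainder 203
440 ÷ 203 → quotient 2, remainder 34
203 ÷ 34 → quotient 5, remainder 33
34 ÷ 33 → quotient 1, remainder 1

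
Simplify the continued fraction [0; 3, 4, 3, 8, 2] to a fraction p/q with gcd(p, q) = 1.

229/740

Use the convergent recurrence hₖ = aₖ·hₖ₋₁ + hₖ₋₂ (and likewise for the denominators kₖ):
a_0 = 0: 0/1
a_1 = 3: 1/3
a_2 = 4: 4/13
a_3 = 3: 13/42
a_4 = 8: 108/349
a_5 = 2: 229/740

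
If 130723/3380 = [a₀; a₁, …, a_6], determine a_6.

2

130723 ÷ 3380 → quotient 38, remainder 2283
3380 ÷ 2283 → quotient 1, remainder 1097
2283 ÷ 1097 → quotient 2, remainder 89
1097 ÷ 89 → quotient 12, remainder 29
89 ÷ 29 → quotient 3, remainder 2
29 ÷ 2 → quotient 14, remainder 1
2 ÷ 1 → quotient 2, remainder 0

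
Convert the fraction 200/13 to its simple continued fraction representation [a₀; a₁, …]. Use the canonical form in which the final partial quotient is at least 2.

[15; 2, 1, 1, 2]

Apply division with remainder until the remainder is 0:
200 = 15·13 + 5, so a_0 = 15
13 = 2·5 + 3, so a_1 = 2
5 = 1·3 + 2, so a_2 = 1
3 = 1·2 + 1, so a_3 = 1
2 = 2·1 + 0, so a_4 = 2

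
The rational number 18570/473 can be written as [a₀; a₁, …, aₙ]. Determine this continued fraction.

[39; 3, 1, 5, 2, 9]

Repeatedly divide and take the remainder:
⌊18570/473⌋ = 39, remainder 123
⌊473/123⌋ = 3, remainder 104
⌊123/104⌋ = 1, remainder 19
⌊104/19⌋ = 5, remainder 9
⌊19/9⌋ = 2, remainder 1
⌊9/1⌋ = 9, remainder 0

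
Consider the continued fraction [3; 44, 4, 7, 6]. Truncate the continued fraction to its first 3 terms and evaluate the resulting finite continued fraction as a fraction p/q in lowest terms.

Work from the innermost term outward:
Start with 4.
44 + 1/(4/1) = 44 + 1/4 = 177/4
3 + 1/(177/4) = 3 + 4/177 = 535/177

535/177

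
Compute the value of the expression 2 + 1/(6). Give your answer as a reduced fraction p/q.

13/6

Collapse the nested fraction from the inside out:
Start with 6.
2 + 1/(6/1) = 2 + 1/6 = 13/6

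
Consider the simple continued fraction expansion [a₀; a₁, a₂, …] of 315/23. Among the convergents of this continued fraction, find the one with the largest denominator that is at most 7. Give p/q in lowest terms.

41/3

a_0 = 13: 13/1  (≤ bound)
a_1 = 1: 14/1  (≤ bound)
a_2 = 2: 41/3  (≤ bound)
a_3 = 3: 137/10  (> 7, stop)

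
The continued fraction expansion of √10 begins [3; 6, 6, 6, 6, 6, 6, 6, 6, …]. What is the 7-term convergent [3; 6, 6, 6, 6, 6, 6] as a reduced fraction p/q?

Start with 6.
6 + 1/(6/1) = 6 + 1/6 = 37/6
6 + 1/(37/6) = 6 + 6/37 = 228/37
6 + 1/(228/37) = 6 + 37/228 = 1405/228
6 + 1/(1405/228) = 6 + 228/1405 = 8658/1405
6 + 1/(8658/1405) = 6 + 1405/8658 = 53353/8658
3 + 1/(53353/8658) = 3 + 8658/53353 = 168717/53353

168717/53353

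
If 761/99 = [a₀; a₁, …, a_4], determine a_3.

Apply division with remainder until the remainder is 0:
761 ÷ 99 → quotient 7, remainder 68
99 ÷ 68 → quotient 1, remainder 31
68 ÷ 31 → quotient 2, remainder 6
31 ÷ 6 → quotient 5, remainder 1

5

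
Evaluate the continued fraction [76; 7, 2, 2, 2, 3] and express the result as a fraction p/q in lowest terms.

23145/304

Start with 3.
2 + 1/(3/1) = 2 + 1/3 = 7/3
2 + 1/(7/3) = 2 + 3/7 = 17/7
2 + 1/(17/7) = 2 + 7/17 = 41/17
7 + 1/(41/17) = 7 + 17/41 = 304/41
76 + 1/(304/41) = 76 + 41/304 = 23145/304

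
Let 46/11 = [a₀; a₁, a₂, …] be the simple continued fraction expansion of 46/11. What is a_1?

5

Apply division with remainder until the remainder is 0:
⌊46/11⌋ = 4, remainder 2
⌊11/2⌋ = 5, remainder 1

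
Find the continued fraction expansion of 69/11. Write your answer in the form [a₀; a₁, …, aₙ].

[6; 3, 1, 2]

69 ÷ 11 → quotient 6, remainder 3
11 ÷ 3 → quotient 3, remainder 2
3 ÷ 2 → quotient 1, remainder 1
2 ÷ 1 → quotient 2, remainder 0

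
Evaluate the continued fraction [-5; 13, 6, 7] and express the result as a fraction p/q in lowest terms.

a_0 = -5: -5/1
a_1 = 13: -64/13
a_2 = 6: -389/79
a_3 = 7: -2787/566

-2787/566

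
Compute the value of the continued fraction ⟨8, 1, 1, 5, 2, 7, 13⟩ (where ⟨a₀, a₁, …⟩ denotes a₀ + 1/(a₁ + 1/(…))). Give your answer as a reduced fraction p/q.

20082/2351

Compute successive convergents:
a_0 = 8: 8/1
a_1 = 1: 9/1
a_2 = 1: 17/2
a_3 = 5: 94/11
a_4 = 2: 205/24
a_5 = 7: 1529/179
a_6 = 13: 20082/2351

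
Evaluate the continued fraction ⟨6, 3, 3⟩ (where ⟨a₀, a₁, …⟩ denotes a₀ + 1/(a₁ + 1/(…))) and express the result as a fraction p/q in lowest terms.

Build up convergents one term at a time:
a_0 = 6: 6/1
a_1 = 3: 19/3
a_2 = 3: 63/10

63/10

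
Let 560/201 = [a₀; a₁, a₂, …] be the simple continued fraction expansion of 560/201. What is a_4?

Repeatedly divide and take the remainder:
560 ÷ 201 → quotient 2, remainder 158
201 ÷ 158 → quotient 1, remainder 43
158 ÷ 43 → quotient 3, remainder 29
43 ÷ 29 → quotient 1, remainder 14
29 ÷ 14 → quotient 2, remainder 1

2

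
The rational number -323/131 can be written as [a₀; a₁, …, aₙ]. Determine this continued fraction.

Run the Euclidean algorithm, recording each quotient:
-323 = -3·131 + 70, so a_0 = -3
131 = 1·70 + 61, so a_1 = 1
70 = 1·61 + 9, so a_2 = 1
61 = 6·9 + 7, so a_3 = 6
9 = 1·7 + 2, so a_4 = 1
7 = 3·2 + 1, so a_5 = 3
2 = 2·1 + 0, so a_6 = 2

[-3; 1, 1, 6, 1, 3, 2]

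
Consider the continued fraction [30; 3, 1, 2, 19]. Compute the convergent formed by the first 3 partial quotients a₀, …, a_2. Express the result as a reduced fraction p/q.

Use the convergent recurrence hₖ = aₖ·hₖ₋₁ + hₖ₋₂ (and likewise for the denominators kₖ):
a_0 = 30: 30/1
a_1 = 3: 91/3
a_2 = 1: 121/4

121/4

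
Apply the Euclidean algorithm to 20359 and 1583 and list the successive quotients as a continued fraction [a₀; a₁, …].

Run the Euclidean algorithm, recording each quotient:
20359 ÷ 1583 → quotient 12, remainder 1363
1583 ÷ 1363 → quotient 1, remainder 220
1363 ÷ 220 → quotient 6, remainder 43
220 ÷ 43 → quotient 5, remainder 5
43 ÷ 5 → quotient 8, remainder 3
5 ÷ 3 → quotient 1, remainder 2
3 ÷ 2 → quotient 1, remainder 1
2 ÷ 1 → quotient 2, remainder 0

[12; 1, 6, 5, 8, 1, 1, 2]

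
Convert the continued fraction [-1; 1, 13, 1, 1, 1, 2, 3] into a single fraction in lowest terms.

-27/395

Starting at the tail and folding back:
Start with 3.
2 + 1/(3/1) = 2 + 1/3 = 7/3
1 + 1/(7/3) = 1 + 3/7 = 10/7
1 + 1/(10/7) = 1 + 7/10 = 17/10
1 + 1/(17/10) = 1 + 10/17 = 27/17
13 + 1/(27/17) = 13 + 17/27 = 368/27
1 + 1/(368/27) = 1 + 27/368 = 395/368
-1 + 1/(395/368) = -1 + 368/395 = -27/395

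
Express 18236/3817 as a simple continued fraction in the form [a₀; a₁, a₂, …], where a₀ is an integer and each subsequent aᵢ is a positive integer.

Apply division with remainder until the remainder is 0:
⌊18236/3817⌋ = 4, remainder 2968
⌊3817/2968⌋ = 1, remainder 849
⌊2968/849⌋ = 3, remainder 421
⌊849/421⌋ = 2, remainder 7
⌊421/7⌋ = 60, remainder 1
⌊7/1⌋ = 7, remainder 0

[4; 1, 3, 2, 60, 7]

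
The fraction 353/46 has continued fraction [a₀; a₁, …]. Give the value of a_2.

2

⌊353/46⌋ = 7, remainder 31
⌊46/31⌋ = 1, remainder 15
⌊31/15⌋ = 2, remainder 1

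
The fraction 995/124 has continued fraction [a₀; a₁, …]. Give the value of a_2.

3

995 = 8·124 + 3, so a_0 = 8
124 = 41·3 + 1, so a_1 = 41
3 = 3·1 + 0, so a_2 = 3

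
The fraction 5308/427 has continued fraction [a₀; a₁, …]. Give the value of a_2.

5308 ÷ 427 → quotient 12, remainder 184
427 ÷ 184 → quotient 2, remainder 59
184 ÷ 59 → quotient 3, remainder 7

3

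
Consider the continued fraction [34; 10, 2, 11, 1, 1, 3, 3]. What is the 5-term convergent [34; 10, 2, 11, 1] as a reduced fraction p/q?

Starting at the tail and folding back:
Start with 1.
11 + 1/(1/1) = 11 + 1/1 = 12/1
2 + 1/(12/1) = 2 + 1/12 = 25/12
10 + 1/(25/12) = 10 + 12/25 = 262/25
34 + 1/(262/25) = 34 + 25/262 = 8933/262

8933/262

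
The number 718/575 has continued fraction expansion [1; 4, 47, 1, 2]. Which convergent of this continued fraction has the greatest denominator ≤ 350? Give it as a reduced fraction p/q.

List convergents until the denominator exceeds the bound:
a_0 = 1: 1/1  (≤ bound)
a_1 = 4: 5/4  (≤ bound)
a_2 = 47: 236/189  (≤ bound)
a_3 = 1: 241/193  (≤ bound)
a_4 = 2: 718/575  (> 350, stop)

241/193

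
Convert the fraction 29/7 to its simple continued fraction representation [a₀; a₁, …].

[4; 7]

⌊29/7⌋ = 4, remainder 1
⌊7/1⌋ = 7, remainder 0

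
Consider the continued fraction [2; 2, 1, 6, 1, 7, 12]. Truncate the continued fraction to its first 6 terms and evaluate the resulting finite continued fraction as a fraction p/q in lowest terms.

a_0 = 2: 2/1
a_1 = 2: 5/2
a_2 = 1: 7/3
a_3 = 6: 47/20
a_4 = 1: 54/23
a_5 = 7: 425/181

425/181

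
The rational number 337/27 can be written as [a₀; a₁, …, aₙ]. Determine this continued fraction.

[12; 2, 13]

337 ÷ 27 → quotient 12, remainder 13
27 ÷ 13 → quotient 2, remainder 1
13 ÷ 1 → quotient 13, remainder 0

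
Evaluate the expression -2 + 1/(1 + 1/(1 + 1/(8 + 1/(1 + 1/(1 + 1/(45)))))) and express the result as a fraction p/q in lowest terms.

a_0 = -2: -2/1
a_1 = 1: -1/1
a_2 = 1: -3/2
a_3 = 8: -25/17
a_4 = 1: -28/19
a_5 = 1: -53/36
a_6 = 45: -2413/1639

-2413/1639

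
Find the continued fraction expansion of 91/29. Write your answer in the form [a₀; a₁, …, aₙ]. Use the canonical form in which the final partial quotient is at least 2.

[3; 7, 4]

Apply division with remainder until the remainder is 0:
91 ÷ 29 → quotient 3, remainder 4
29 ÷ 4 → quotient 7, remainder 1
4 ÷ 1 → quotient 4, remainder 0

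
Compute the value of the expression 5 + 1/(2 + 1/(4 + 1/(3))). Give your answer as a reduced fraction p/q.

158/29

Build up convergents one term at a time:
a_0 = 5: 5/1
a_1 = 2: 11/2
a_2 = 4: 49/9
a_3 = 3: 158/29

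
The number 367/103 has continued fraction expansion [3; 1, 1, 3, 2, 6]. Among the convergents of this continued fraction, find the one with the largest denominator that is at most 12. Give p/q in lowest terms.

a_0 = 3: 3/1  (≤ bound)
a_1 = 1: 4/1  (≤ bound)
a_2 = 1: 7/2  (≤ bound)
a_3 = 3: 25/7  (≤ bound)
a_4 = 2: 57/16  (> 12, stop)

25/7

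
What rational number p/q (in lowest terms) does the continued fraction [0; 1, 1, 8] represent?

a_0 = 0: 0/1
a_1 = 1: 1/1
a_2 = 1: 1/2
a_3 = 8: 9/17

9/17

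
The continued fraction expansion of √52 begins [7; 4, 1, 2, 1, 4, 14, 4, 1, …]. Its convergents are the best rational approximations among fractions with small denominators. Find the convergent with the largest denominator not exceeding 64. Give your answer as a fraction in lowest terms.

137/19

List convergents until the denominator exceeds the bound:
a_0 = 7: 7/1  (≤ bound)
a_1 = 4: 29/4  (≤ bound)
a_2 = 1: 36/5  (≤ bound)
a_3 = 2: 101/14  (≤ bound)
a_4 = 1: 137/19  (≤ bound)
a_5 = 4: 649/90  (> 64, stop)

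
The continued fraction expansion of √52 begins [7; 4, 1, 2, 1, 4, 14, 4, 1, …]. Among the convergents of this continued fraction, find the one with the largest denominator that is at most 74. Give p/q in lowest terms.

List convergents until the denominator exceeds the bound:
a_0 = 7: 7/1  (≤ bound)
a_1 = 4: 29/4  (≤ bound)
a_2 = 1: 36/5  (≤ bound)
a_3 = 2: 101/14  (≤ bound)
a_4 = 1: 137/19  (≤ bound)
a_5 = 4: 649/90  (> 74, stop)

137/19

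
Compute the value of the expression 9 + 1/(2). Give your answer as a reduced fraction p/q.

Collapse the nested fraction from the inside out:
Start with 2.
9 + 1/(2/1) = 9 + 1/2 = 19/2

19/2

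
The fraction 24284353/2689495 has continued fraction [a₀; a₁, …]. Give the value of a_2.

11

24284353 ÷ 2689495 → quotient 9, remainder 78898
2689495 ÷ 78898 → quotient 34, remainder 6963
78898 ÷ 6963 → quotient 11, remainder 2305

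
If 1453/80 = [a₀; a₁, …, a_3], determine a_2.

⌊1453/80⌋ = 18, remainder 13
⌊80/13⌋ = 6, remainder 2
⌊13/2⌋ = 6, remainder 1

6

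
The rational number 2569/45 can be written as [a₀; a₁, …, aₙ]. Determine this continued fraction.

Apply division with remainder until the remainder is 0:
2569 = 57·45 + 4, so a_0 = 57
45 = 11·4 + 1, so a_1 = 11
4 = 4·1 + 0, so a_2 = 4

[57; 11, 4]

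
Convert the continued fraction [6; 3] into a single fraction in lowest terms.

19/3

a_0 = 6: 6/1
a_1 = 3: 19/3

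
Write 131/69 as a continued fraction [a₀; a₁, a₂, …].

[1; 1, 8, 1, 6]

131 ÷ 69 → quotient 1, remainder 62
69 ÷ 62 → quotient 1, remainder 7
62 ÷ 7 → quotient 8, remainder 6
7 ÷ 6 → quotient 1, remainder 1
6 ÷ 1 → quotient 6, remainder 0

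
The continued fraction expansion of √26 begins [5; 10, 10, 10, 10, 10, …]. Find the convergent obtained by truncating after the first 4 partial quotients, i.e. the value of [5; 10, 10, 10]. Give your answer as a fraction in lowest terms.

a_0 = 5: 5/1
a_1 = 10: 51/10
a_2 = 10: 515/101
a_3 = 10: 5201/1020

5201/1020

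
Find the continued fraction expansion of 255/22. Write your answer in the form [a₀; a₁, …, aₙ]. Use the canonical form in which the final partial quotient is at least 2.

[11; 1, 1, 2, 4]

⌊255/22⌋ = 11, remainder 13
⌊22/13⌋ = 1, remainder 9
⌊13/9⌋ = 1, remainder 4
⌊9/4⌋ = 2, remainder 1
⌊4/1⌋ = 4, remainder 0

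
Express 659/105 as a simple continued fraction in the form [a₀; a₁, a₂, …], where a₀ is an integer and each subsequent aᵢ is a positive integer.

Apply division with remainder until the remainder is 0:
659 = 6·105 + 29, so a_0 = 6
105 = 3·29 + 18, so a_1 = 3
29 = 1·18 + 11, so a_2 = 1
18 = 1·11 + 7, so a_3 = 1
11 = 1·7 + 4, so a_4 = 1
7 = 1·4 + 3, so a_5 = 1
4 = 1·3 + 1, so a_6 = 1
3 = 3·1 + 0, so a_7 = 3

[6; 3, 1, 1, 1, 1, 1, 3]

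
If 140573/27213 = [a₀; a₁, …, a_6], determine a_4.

8

Apply division with remainder until the remainder is 0:
140573 ÷ 27213 → quotient 5, remainder 4508
27213 ÷ 4508 → quotient 6, remainder 165
4508 ÷ 165 → quotient 27, remainder 53
165 ÷ 53 → quotient 3, remainder 6
53 ÷ 6 → quotient 8, remainder 5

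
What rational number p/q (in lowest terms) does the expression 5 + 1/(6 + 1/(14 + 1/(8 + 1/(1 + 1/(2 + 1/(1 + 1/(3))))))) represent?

57974/11225

Build up convergents one term at a time:
a_0 = 5: 5/1
a_1 = 6: 31/6
a_2 = 14: 439/85
a_3 = 8: 3543/686
a_4 = 1: 3982/771
a_5 = 2: 11507/2228
a_6 = 1: 15489/2999
a_7 = 3: 57974/11225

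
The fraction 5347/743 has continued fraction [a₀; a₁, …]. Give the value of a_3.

4

5347 = 7·743 + 146, so a_0 = 7
743 = 5·146 + 13, so a_1 = 5
146 = 11·13 + 3, so a_2 = 11
13 = 4·3 + 1, so a_3 = 4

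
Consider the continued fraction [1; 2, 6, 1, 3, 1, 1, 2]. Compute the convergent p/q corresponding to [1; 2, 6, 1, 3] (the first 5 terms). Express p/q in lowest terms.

Start with 3.
1 + 1/(3/1) = 1 + 1/3 = 4/3
6 + 1/(4/3) = 6 + 3/4 = 27/4
2 + 1/(27/4) = 2 + 4/27 = 58/27
1 + 1/(58/27) = 1 + 27/58 = 85/58

85/58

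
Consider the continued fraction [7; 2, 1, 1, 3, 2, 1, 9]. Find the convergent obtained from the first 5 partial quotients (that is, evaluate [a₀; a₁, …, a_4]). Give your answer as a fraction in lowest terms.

133/18

Start with 3.
1 + 1/(3/1) = 1 + 1/3 = 4/3
1 + 1/(4/3) = 1 + 3/4 = 7/4
2 + 1/(7/4) = 2 + 4/7 = 18/7
7 + 1/(18/7) = 7 + 7/18 = 133/18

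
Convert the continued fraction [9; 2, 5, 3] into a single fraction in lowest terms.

331/35

Start with 3.
5 + 1/(3/1) = 5 + 1/3 = 16/3
2 + 1/(16/3) = 2 + 3/16 = 35/16
9 + 1/(35/16) = 9 + 16/35 = 331/35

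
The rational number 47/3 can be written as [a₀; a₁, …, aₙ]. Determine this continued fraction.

47 ÷ 3 → quotient 15, remainder 2
3 ÷ 2 → quotient 1, remainder 1
2 ÷ 1 → quotient 2, remainder 0

[15; 1, 2]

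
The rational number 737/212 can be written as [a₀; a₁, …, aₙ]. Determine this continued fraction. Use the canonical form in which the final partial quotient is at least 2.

[3; 2, 10, 10]

737 ÷ 212 → quotient 3, remainder 101
212 ÷ 101 → quotient 2, remainder 10
101 ÷ 10 → quotient 10, remainder 1
10 ÷ 1 → quotient 10, remainder 0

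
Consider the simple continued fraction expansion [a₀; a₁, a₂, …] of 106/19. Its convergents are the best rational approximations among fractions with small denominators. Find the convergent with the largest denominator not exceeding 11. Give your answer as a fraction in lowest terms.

39/7

a_0 = 5: 5/1  (≤ bound)
a_1 = 1: 6/1  (≤ bound)
a_2 = 1: 11/2  (≤ bound)
a_3 = 2: 28/5  (≤ bound)
a_4 = 1: 39/7  (≤ bound)
a_5 = 2: 106/19  (> 11, stop)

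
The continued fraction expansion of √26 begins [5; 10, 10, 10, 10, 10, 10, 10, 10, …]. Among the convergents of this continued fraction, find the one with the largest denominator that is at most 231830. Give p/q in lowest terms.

530451/104030

a_0 = 5: 5/1  (≤ bound)
a_1 = 10: 51/10  (≤ bound)
a_2 = 10: 515/101  (≤ bound)
a_3 = 10: 5201/1020  (≤ bound)
a_4 = 10: 52525/10301  (≤ bound)
a_5 = 10: 530451/104030  (≤ bound)
a_6 = 10: 5357035/1050601  (> 231830, stop)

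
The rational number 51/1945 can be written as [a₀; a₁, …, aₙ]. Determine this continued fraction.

51 ÷ 1945 → quotient 0, remainder 51
1945 ÷ 51 → quotient 38, remainder 7
51 ÷ 7 → quotient 7, remainder 2
7 ÷ 2 → quotient 3, remainder 1
2 ÷ 1 → quotient 2, remainder 0

[0; 38, 7, 3, 2]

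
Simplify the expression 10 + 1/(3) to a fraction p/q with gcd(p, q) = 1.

Work from the innermost term outward:
Start with 3.
10 + 1/(3/1) = 10 + 1/3 = 31/3

31/3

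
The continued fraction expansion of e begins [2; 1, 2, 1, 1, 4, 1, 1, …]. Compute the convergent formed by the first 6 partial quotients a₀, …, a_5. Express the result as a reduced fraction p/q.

87/32

a_0 = 2: 2/1
a_1 = 1: 3/1
a_2 = 2: 8/3
a_3 = 1: 11/4
a_4 = 1: 19/7
a_5 = 4: 87/32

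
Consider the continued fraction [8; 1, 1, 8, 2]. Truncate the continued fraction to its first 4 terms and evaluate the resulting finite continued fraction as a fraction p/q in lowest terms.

145/17

Starting at the tail and folding back:
Start with 8.
1 + 1/(8/1) = 1 + 1/8 = 9/8
1 + 1/(9/8) = 1 + 8/9 = 17/9
8 + 1/(17/9) = 8 + 9/17 = 145/17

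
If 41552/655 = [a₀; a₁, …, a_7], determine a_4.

Repeatedly divide and take the remainder:
41552 = 63·655 + 287, so a_0 = 63
655 = 2·287 + 81, so a_1 = 2
287 = 3·81 + 44, so a_2 = 3
81 = 1·44 + 37, so a_3 = 1
44 = 1·37 + 7, so a_4 = 1

1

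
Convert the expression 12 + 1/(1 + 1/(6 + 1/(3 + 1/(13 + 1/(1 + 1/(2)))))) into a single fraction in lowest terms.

Collapse the nested fraction from the inside out:
Start with 2.
1 + 1/(2/1) = 1 + 1/2 = 3/2
13 + 1/(3/2) = 13 + 2/3 = 41/3
3 + 1/(41/3) = 3 + 3/41 = 126/41
6 + 1/(126/41) = 6 + 41/126 = 797/126
1 + 1/(797/126) = 1 + 126/797 = 923/797
12 + 1/(923/797) = 12 + 797/923 = 11873/923

11873/923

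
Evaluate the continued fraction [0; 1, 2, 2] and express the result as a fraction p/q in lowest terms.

5/7

a_0 = 0: 0/1
a_1 = 1: 1/1
a_2 = 2: 2/3
a_3 = 2: 5/7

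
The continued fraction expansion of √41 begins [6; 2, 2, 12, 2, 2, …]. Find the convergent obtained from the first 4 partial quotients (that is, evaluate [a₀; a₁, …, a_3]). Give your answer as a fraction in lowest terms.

a_0 = 6: 6/1
a_1 = 2: 13/2
a_2 = 2: 32/5
a_3 = 12: 397/62

397/62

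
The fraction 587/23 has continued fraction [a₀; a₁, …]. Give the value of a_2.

Apply division with remainder until the remainder is 0:
587 = 25·23 + 12, so a_0 = 25
23 = 1·12 + 11, so a_1 = 1
12 = 1·11 + 1, so a_2 = 1

1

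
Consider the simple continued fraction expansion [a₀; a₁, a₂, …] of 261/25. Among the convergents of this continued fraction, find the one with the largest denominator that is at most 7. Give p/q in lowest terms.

List convergents until the denominator exceeds the bound:
a_0 = 10: 10/1  (≤ bound)
a_1 = 2: 21/2  (≤ bound)
a_2 = 3: 73/7  (≤ bound)
a_3 = 1: 94/9  (> 7, stop)

73/7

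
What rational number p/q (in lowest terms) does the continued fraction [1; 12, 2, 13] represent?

364/337

Start with 13.
2 + 1/(13/1) = 2 + 1/13 = 27/13
12 + 1/(27/13) = 12 + 13/27 = 337/27
1 + 1/(337/27) = 1 + 27/337 = 364/337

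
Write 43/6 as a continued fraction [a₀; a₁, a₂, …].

43 = 7·6 + 1, so a_0 = 7
6 = 6·1 + 0, so a_1 = 6

[7; 6]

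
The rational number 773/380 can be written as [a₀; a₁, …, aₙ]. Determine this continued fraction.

[2; 29, 4, 3]

773 = 2·380 + 13, so a_0 = 2
380 = 29·13 + 3, so a_1 = 29
13 = 4·3 + 1, so a_2 = 4
3 = 3·1 + 0, so a_3 = 3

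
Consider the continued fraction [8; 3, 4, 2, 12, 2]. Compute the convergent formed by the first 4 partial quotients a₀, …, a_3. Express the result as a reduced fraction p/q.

241/29

a_0 = 8: 8/1
a_1 = 3: 25/3
a_2 = 4: 108/13
a_3 = 2: 241/29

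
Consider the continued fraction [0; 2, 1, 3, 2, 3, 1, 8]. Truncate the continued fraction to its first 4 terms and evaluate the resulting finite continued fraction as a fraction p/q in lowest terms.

Start with 3.
1 + 1/(3/1) = 1 + 1/3 = 4/3
2 + 1/(4/3) = 2 + 3/4 = 11/4
0 + 1/(11/4) = 0 + 4/11 = 4/11

4/11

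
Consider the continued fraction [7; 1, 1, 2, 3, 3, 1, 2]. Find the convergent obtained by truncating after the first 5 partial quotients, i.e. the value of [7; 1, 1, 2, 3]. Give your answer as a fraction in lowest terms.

Start with 3.
2 + 1/(3/1) = 2 + 1/3 = 7/3
1 + 1/(7/3) = 1 + 3/7 = 10/7
1 + 1/(10/7) = 1 + 7/10 = 17/10
7 + 1/(17/10) = 7 + 10/17 = 129/17

129/17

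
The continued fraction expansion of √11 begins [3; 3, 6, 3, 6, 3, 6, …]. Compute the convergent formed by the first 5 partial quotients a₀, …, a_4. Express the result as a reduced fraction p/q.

Start with 6.
3 + 1/(6/1) = 3 + 1/6 = 19/6
6 + 1/(19/6) = 6 + 6/19 = 120/19
3 + 1/(120/19) = 3 + 19/120 = 379/120
3 + 1/(379/120) = 3 + 120/379 = 1257/379

1257/379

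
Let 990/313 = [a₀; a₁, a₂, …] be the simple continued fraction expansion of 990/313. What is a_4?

2

990 = 3·313 + 51, so a_0 = 3
313 = 6·51 + 7, so a_1 = 6
51 = 7·7 + 2, so a_2 = 7
7 = 3·2 + 1, so a_3 = 3
2 = 2·1 + 0, so a_4 = 2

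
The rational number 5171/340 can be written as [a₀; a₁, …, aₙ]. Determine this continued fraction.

[15; 4, 1, 3, 1, 2, 1, 3]

Repeatedly divide and take the remainder:
5171 ÷ 340 → quotient 15, remainder 71
340 ÷ 71 → quotient 4, remainder 56
71 ÷ 56 → quotient 1, remainder 15
56 ÷ 15 → quotient 3, remainder 11
15 ÷ 11 → quotient 1, remainder 4
11 ÷ 4 → quotient 2, remainder 3
4 ÷ 3 → quotient 1, remainder 1
3 ÷ 1 → quotient 3, remainder 0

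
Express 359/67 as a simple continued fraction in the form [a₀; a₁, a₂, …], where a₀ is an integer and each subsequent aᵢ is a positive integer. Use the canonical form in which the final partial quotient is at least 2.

Repeatedly divide and take the remainder:
⌊359/67⌋ = 5, remainder 24
⌊67/24⌋ = 2, remainder 19
⌊24/19⌋ = 1, remainder 5
⌊19/5⌋ = 3, remainder 4
⌊5/4⌋ = 1, remainder 1
⌊4/1⌋ = 4, remainder 0

[5; 2, 1, 3, 1, 4]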